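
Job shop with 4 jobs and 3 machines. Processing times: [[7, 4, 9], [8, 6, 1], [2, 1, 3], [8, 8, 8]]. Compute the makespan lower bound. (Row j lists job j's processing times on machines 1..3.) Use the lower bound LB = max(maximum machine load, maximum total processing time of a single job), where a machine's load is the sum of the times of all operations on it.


Machine loads:
  Machine 1: 7 + 8 + 2 + 8 = 25
  Machine 2: 4 + 6 + 1 + 8 = 19
  Machine 3: 9 + 1 + 3 + 8 = 21
Max machine load = 25
Job totals:
  Job 1: 20
  Job 2: 15
  Job 3: 6
  Job 4: 24
Max job total = 24
Lower bound = max(25, 24) = 25

25


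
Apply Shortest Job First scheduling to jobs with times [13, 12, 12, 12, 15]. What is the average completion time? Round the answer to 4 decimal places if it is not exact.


SJF order (ascending): [12, 12, 12, 13, 15]
Completion times:
  Job 1: burst=12, C=12
  Job 2: burst=12, C=24
  Job 3: burst=12, C=36
  Job 4: burst=13, C=49
  Job 5: burst=15, C=64
Average completion = 185/5 = 37.0

37.0


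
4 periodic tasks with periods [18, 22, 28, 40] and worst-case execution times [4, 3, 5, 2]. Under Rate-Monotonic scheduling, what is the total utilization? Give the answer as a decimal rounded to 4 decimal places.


Compute individual utilizations (exact fractions):
  Task 1: C/T = 4/18 = 2/9 (approx. 0.2222)
  Task 2: C/T = 3/22 (approx. 0.1364)
  Task 3: C/T = 5/28 (approx. 0.1786)
  Task 4: C/T = 2/40 = 1/20 (approx. 0.05)
Total utilization U = 2/9 + 3/22 + 5/28 + 1/20 = 4069/6930
Rounded to 4 decimal places: U = 0.5872
RM (Liu & Layland) bound for 4 tasks = 0.756828; compare with U = 4069/6930 (approx. 0.587157)
U <= bound, so schedulable by RM sufficient condition.

0.5872


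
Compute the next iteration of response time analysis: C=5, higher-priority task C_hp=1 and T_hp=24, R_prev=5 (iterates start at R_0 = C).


R_next = C + ceil(R_prev / T_hp) * C_hp
ceil(5 / 24) = ceil(0.2083) = 1
Interference = 1 * 1 = 1
R_next = 5 + 1 = 6

6


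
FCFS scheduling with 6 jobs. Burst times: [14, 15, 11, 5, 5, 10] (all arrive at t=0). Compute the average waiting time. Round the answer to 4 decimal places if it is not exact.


FCFS order (as given): [14, 15, 11, 5, 5, 10]
Waiting times:
  Job 1: wait = 0
  Job 2: wait = 14
  Job 3: wait = 29
  Job 4: wait = 40
  Job 5: wait = 45
  Job 6: wait = 50
Sum of waiting times = 178
Average waiting time = 178/6 = 29.6667

29.6667


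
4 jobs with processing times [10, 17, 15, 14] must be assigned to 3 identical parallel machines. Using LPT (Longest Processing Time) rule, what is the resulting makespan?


Sort jobs in decreasing order (LPT): [17, 15, 14, 10]
Assign each job to the least loaded machine:
  Machine 1: jobs [17], load = 17
  Machine 2: jobs [15], load = 15
  Machine 3: jobs [14, 10], load = 24
Makespan = max load = 24

24


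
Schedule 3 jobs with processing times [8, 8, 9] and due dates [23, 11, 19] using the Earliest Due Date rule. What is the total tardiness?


Sort by due date (EDD order): [(8, 11), (9, 19), (8, 23)]
Compute completion times and tardiness:
  Job 1: p=8, d=11, C=8, tardiness=max(0,8-11)=0
  Job 2: p=9, d=19, C=17, tardiness=max(0,17-19)=0
  Job 3: p=8, d=23, C=25, tardiness=max(0,25-23)=2
Total tardiness = 2

2


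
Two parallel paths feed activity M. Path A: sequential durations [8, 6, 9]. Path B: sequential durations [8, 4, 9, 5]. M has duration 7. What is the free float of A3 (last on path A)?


ES(A3) = sum of predecessors on chain A = 14
EF(A3) = ES + duration = 14 + 9 = 23
Successor of A3 is M. ES(M) = max(sum(A), sum(B)) = max(23, 26) = 26
Free float = ES(successor) - EF(current) = 26 - 23 = 3

3


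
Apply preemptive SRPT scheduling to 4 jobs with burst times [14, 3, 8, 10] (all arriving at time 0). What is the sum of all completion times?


Since all jobs arrive at t=0, SRPT equals SPT ordering.
SPT order: [3, 8, 10, 14]
Completion times:
  Job 1: p=3, C=3
  Job 2: p=8, C=11
  Job 3: p=10, C=21
  Job 4: p=14, C=35
Total completion time = 3 + 11 + 21 + 35 = 70

70


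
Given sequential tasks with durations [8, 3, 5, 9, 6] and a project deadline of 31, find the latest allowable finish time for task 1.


LF(activity 1) = deadline - sum of successor durations
Successors: activities 2 through 5 with durations [3, 5, 9, 6]
Sum of successor durations = 23
LF = 31 - 23 = 8

8


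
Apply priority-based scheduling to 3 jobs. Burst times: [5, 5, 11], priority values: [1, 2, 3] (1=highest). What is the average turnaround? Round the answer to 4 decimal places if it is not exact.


Sort by priority (ascending = highest first):
Order: [(1, 5), (2, 5), (3, 11)]
Completion times:
  Priority 1, burst=5, C=5
  Priority 2, burst=5, C=10
  Priority 3, burst=11, C=21
Average turnaround = 36/3 = 12.0

12.0


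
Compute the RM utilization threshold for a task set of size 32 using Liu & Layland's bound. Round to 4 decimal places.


Compute 2^(1/32) = 1.0218971487
Subtract 1: 1.0218971487 - 1 = 0.0218971487
Multiply by n: 32 * 0.0218971487 = 0.7007087584
Round to 4 dp: 0.7007

0.7007


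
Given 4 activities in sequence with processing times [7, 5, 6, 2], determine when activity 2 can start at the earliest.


Activity 2 starts after activities 1 through 1 complete.
Predecessor durations: [7]
ES = 7 = 7

7


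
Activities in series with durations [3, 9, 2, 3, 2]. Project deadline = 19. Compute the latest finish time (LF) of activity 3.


LF(activity 3) = deadline - sum of successor durations
Successors: activities 4 through 5 with durations [3, 2]
Sum of successor durations = 5
LF = 19 - 5 = 14

14


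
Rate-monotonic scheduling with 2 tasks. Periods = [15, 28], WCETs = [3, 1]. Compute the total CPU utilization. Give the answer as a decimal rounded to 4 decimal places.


Compute individual utilizations (exact fractions):
  Task 1: C/T = 3/15 = 1/5 (approx. 0.2)
  Task 2: C/T = 1/28 (approx. 0.0357)
Total utilization U = 1/5 + 1/28 = 33/140
Rounded to 4 decimal places: U = 0.2357
RM (Liu & Layland) bound for 2 tasks = 0.828427; compare with U = 33/140 (approx. 0.235714)
U <= bound, so schedulable by RM sufficient condition.

0.2357


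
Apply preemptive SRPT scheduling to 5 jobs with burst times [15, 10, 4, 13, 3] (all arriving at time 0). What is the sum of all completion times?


Since all jobs arrive at t=0, SRPT equals SPT ordering.
SPT order: [3, 4, 10, 13, 15]
Completion times:
  Job 1: p=3, C=3
  Job 2: p=4, C=7
  Job 3: p=10, C=17
  Job 4: p=13, C=30
  Job 5: p=15, C=45
Total completion time = 3 + 7 + 17 + 30 + 45 = 102

102


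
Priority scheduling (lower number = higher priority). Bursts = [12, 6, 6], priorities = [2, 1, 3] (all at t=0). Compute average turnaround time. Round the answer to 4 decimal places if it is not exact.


Sort by priority (ascending = highest first):
Order: [(1, 6), (2, 12), (3, 6)]
Completion times:
  Priority 1, burst=6, C=6
  Priority 2, burst=12, C=18
  Priority 3, burst=6, C=24
Average turnaround = 48/3 = 16.0

16.0


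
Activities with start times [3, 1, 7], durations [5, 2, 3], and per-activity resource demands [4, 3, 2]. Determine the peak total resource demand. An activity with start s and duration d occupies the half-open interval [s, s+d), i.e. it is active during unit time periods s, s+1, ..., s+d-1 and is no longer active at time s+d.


Each activity i is active on [start_i, start_i + duration_i).
Compute total resource usage per time slot:
  t=0: active resources = [], total = 0
  t=1: active resources = [3], total = 3
  t=2: active resources = [3], total = 3
  t=3: active resources = [4], total = 4
  t=4: active resources = [4], total = 4
  t=5: active resources = [4], total = 4
  t=6: active resources = [4], total = 4
  t=7: active resources = [4, 2], total = 6
  t=8: active resources = [2], total = 2
  t=9: active resources = [2], total = 2
Peak resource demand = 6

6


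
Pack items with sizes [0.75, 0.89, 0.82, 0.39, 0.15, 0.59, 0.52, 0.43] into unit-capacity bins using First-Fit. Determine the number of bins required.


Place items sequentially using First-Fit:
  Item 0.75 -> new Bin 1
  Item 0.89 -> new Bin 2
  Item 0.82 -> new Bin 3
  Item 0.39 -> new Bin 4
  Item 0.15 -> Bin 1 (now 0.9)
  Item 0.59 -> Bin 4 (now 0.98)
  Item 0.52 -> new Bin 5
  Item 0.43 -> Bin 5 (now 0.95)
Total bins used = 5

5


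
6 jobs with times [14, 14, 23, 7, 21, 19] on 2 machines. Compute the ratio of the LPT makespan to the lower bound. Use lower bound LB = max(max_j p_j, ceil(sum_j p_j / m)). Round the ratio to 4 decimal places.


LPT order: [23, 21, 19, 14, 14, 7]
Machine loads after assignment: [51, 47]
LPT makespan = 51
Lower bound = max(max_job, ceil(total/2)) = max(23, 49) = 49
Ratio = 51 / 49 = 1.0408

1.0408


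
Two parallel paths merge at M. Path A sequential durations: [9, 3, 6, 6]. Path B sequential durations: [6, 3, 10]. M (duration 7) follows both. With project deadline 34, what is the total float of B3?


Forward pass: ES(B3) = sum of predecessors on chain B = 9
EF = ES + duration = 9 + 10 = 19
Backward pass: LF(M) = deadline = 34; LS(M) = 34 - 7 = 27
LF(B3) = LS(M) - sum(successors on chain B) = 27 - 0 = 27
LS = LF - duration = 27 - 10 = 17
Total float = LS - ES = 17 - 9 = 8

8


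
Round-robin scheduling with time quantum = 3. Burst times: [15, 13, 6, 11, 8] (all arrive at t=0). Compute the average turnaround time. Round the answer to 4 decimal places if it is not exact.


Time quantum = 3
Execution trace:
  J1 runs 3 units, time = 3
  J2 runs 3 units, time = 6
  J3 runs 3 units, time = 9
  J4 runs 3 units, time = 12
  J5 runs 3 units, time = 15
  J1 runs 3 units, time = 18
  J2 runs 3 units, time = 21
  J3 runs 3 units, time = 24
  J4 runs 3 units, time = 27
  J5 runs 3 units, time = 30
  J1 runs 3 units, time = 33
  J2 runs 3 units, time = 36
  J4 runs 3 units, time = 39
  J5 runs 2 units, time = 41
  J1 runs 3 units, time = 44
  J2 runs 3 units, time = 47
  J4 runs 2 units, time = 49
  J1 runs 3 units, time = 52
  J2 runs 1 units, time = 53
Finish times: [52, 53, 24, 49, 41]
Average turnaround = 219/5 = 43.8

43.8


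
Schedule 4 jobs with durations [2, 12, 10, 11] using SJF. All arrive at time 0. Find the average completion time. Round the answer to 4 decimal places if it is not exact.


SJF order (ascending): [2, 10, 11, 12]
Completion times:
  Job 1: burst=2, C=2
  Job 2: burst=10, C=12
  Job 3: burst=11, C=23
  Job 4: burst=12, C=35
Average completion = 72/4 = 18.0

18.0


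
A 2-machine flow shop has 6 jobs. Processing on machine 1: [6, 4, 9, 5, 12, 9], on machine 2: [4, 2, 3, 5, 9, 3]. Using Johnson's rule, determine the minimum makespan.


Apply Johnson's rule:
  Group 1 (a <= b): [(4, 5, 5)]
  Group 2 (a > b): [(5, 12, 9), (1, 6, 4), (3, 9, 3), (6, 9, 3), (2, 4, 2)]
Optimal job order: [4, 5, 1, 3, 6, 2]
Schedule:
  Job 4: M1 done at 5, M2 done at 10
  Job 5: M1 done at 17, M2 done at 26
  Job 1: M1 done at 23, M2 done at 30
  Job 3: M1 done at 32, M2 done at 35
  Job 6: M1 done at 41, M2 done at 44
  Job 2: M1 done at 45, M2 done at 47
Makespan = 47

47


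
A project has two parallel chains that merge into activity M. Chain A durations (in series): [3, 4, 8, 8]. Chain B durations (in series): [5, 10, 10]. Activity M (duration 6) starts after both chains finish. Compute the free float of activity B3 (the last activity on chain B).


ES(B3) = sum of predecessors on chain B = 15
EF(B3) = ES + duration = 15 + 10 = 25
Successor of B3 is M. ES(M) = max(sum(A), sum(B)) = max(23, 25) = 25
Free float = ES(successor) - EF(current) = 25 - 25 = 0

0


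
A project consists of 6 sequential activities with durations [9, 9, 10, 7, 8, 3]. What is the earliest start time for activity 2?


Activity 2 starts after activities 1 through 1 complete.
Predecessor durations: [9]
ES = 9 = 9

9


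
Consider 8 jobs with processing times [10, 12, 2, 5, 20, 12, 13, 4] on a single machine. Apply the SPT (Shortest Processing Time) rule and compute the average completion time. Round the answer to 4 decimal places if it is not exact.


Sort jobs by processing time (SPT order): [2, 4, 5, 10, 12, 12, 13, 20]
Compute completion times sequentially:
  Job 1: processing = 2, completes at 2
  Job 2: processing = 4, completes at 6
  Job 3: processing = 5, completes at 11
  Job 4: processing = 10, completes at 21
  Job 5: processing = 12, completes at 33
  Job 6: processing = 12, completes at 45
  Job 7: processing = 13, completes at 58
  Job 8: processing = 20, completes at 78
Sum of completion times = 254
Average completion time = 254/8 = 31.75

31.75


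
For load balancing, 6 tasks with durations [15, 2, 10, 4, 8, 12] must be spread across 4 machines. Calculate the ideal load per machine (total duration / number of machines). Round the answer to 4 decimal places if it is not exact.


Total processing time = 15 + 2 + 10 + 4 + 8 + 12 = 51
Number of machines = 4
Ideal balanced load = 51 / 4 = 12.75

12.75


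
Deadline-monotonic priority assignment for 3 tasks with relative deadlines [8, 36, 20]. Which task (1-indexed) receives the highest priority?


Sort tasks by relative deadline (ascending):
  Task 1: deadline = 8
  Task 3: deadline = 20
  Task 2: deadline = 36
Priority order (highest first): [1, 3, 2]
Highest priority task = 1

1


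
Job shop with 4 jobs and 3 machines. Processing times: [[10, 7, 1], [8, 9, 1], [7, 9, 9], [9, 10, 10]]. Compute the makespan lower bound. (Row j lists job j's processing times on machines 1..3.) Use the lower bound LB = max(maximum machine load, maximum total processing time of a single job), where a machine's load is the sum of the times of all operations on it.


Machine loads:
  Machine 1: 10 + 8 + 7 + 9 = 34
  Machine 2: 7 + 9 + 9 + 10 = 35
  Machine 3: 1 + 1 + 9 + 10 = 21
Max machine load = 35
Job totals:
  Job 1: 18
  Job 2: 18
  Job 3: 25
  Job 4: 29
Max job total = 29
Lower bound = max(35, 29) = 35

35


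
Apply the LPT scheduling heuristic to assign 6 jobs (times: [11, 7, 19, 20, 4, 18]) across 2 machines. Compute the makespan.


Sort jobs in decreasing order (LPT): [20, 19, 18, 11, 7, 4]
Assign each job to the least loaded machine:
  Machine 1: jobs [20, 11, 7], load = 38
  Machine 2: jobs [19, 18, 4], load = 41
Makespan = max load = 41

41


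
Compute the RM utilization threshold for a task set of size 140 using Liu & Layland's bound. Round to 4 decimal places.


Compute 2^(1/140) = 1.0049633280
Subtract 1: 1.0049633280 - 1 = 0.0049633280
Multiply by n: 140 * 0.0049633280 = 0.6948659200
Round to 4 dp: 0.6949

0.6949


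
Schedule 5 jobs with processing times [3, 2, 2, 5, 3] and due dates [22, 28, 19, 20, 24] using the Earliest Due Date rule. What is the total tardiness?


Sort by due date (EDD order): [(2, 19), (5, 20), (3, 22), (3, 24), (2, 28)]
Compute completion times and tardiness:
  Job 1: p=2, d=19, C=2, tardiness=max(0,2-19)=0
  Job 2: p=5, d=20, C=7, tardiness=max(0,7-20)=0
  Job 3: p=3, d=22, C=10, tardiness=max(0,10-22)=0
  Job 4: p=3, d=24, C=13, tardiness=max(0,13-24)=0
  Job 5: p=2, d=28, C=15, tardiness=max(0,15-28)=0
Total tardiness = 0

0


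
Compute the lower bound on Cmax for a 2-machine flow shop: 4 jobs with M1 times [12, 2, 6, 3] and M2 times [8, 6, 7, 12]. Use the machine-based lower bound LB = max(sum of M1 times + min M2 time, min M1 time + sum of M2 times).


LB1 = sum(M1 times) + min(M2 times) = 23 + 6 = 29
LB2 = min(M1 times) + sum(M2 times) = 2 + 33 = 35
Lower bound = max(LB1, LB2) = max(29, 35) = 35

35


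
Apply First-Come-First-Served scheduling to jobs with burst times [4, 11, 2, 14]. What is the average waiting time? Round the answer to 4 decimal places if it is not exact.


FCFS order (as given): [4, 11, 2, 14]
Waiting times:
  Job 1: wait = 0
  Job 2: wait = 4
  Job 3: wait = 15
  Job 4: wait = 17
Sum of waiting times = 36
Average waiting time = 36/4 = 9.0

9.0


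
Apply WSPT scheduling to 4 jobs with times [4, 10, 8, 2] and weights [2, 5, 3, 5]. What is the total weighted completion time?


Compute p/w ratios and sort ascending (WSPT): [(2, 5), (4, 2), (10, 5), (8, 3)]
Compute weighted completion times:
  Job (p=2,w=5): C=2, w*C=5*2=10
  Job (p=4,w=2): C=6, w*C=2*6=12
  Job (p=10,w=5): C=16, w*C=5*16=80
  Job (p=8,w=3): C=24, w*C=3*24=72
Total weighted completion time = 174

174


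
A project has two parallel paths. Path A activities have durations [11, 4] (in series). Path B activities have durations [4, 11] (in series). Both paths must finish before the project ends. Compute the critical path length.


Path A total = 11 + 4 = 15
Path B total = 4 + 11 = 15
Critical path = longest path = max(15, 15) = 15

15


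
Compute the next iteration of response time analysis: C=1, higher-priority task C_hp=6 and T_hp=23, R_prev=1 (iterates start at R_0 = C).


R_next = C + ceil(R_prev / T_hp) * C_hp
ceil(1 / 23) = ceil(0.0435) = 1
Interference = 1 * 6 = 6
R_next = 1 + 6 = 7

7


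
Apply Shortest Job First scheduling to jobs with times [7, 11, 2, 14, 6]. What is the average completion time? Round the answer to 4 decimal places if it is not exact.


SJF order (ascending): [2, 6, 7, 11, 14]
Completion times:
  Job 1: burst=2, C=2
  Job 2: burst=6, C=8
  Job 3: burst=7, C=15
  Job 4: burst=11, C=26
  Job 5: burst=14, C=40
Average completion = 91/5 = 18.2

18.2


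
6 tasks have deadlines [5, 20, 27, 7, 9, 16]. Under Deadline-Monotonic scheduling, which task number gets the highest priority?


Sort tasks by relative deadline (ascending):
  Task 1: deadline = 5
  Task 4: deadline = 7
  Task 5: deadline = 9
  Task 6: deadline = 16
  Task 2: deadline = 20
  Task 3: deadline = 27
Priority order (highest first): [1, 4, 5, 6, 2, 3]
Highest priority task = 1

1


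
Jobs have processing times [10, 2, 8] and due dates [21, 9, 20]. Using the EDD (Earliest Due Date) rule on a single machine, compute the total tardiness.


Sort by due date (EDD order): [(2, 9), (8, 20), (10, 21)]
Compute completion times and tardiness:
  Job 1: p=2, d=9, C=2, tardiness=max(0,2-9)=0
  Job 2: p=8, d=20, C=10, tardiness=max(0,10-20)=0
  Job 3: p=10, d=21, C=20, tardiness=max(0,20-21)=0
Total tardiness = 0

0


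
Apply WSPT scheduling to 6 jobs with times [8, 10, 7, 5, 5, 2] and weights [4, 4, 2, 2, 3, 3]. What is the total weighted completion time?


Compute p/w ratios and sort ascending (WSPT): [(2, 3), (5, 3), (8, 4), (10, 4), (5, 2), (7, 2)]
Compute weighted completion times:
  Job (p=2,w=3): C=2, w*C=3*2=6
  Job (p=5,w=3): C=7, w*C=3*7=21
  Job (p=8,w=4): C=15, w*C=4*15=60
  Job (p=10,w=4): C=25, w*C=4*25=100
  Job (p=5,w=2): C=30, w*C=2*30=60
  Job (p=7,w=2): C=37, w*C=2*37=74
Total weighted completion time = 321

321


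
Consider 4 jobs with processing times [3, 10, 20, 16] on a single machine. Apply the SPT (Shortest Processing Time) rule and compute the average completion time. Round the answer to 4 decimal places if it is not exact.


Sort jobs by processing time (SPT order): [3, 10, 16, 20]
Compute completion times sequentially:
  Job 1: processing = 3, completes at 3
  Job 2: processing = 10, completes at 13
  Job 3: processing = 16, completes at 29
  Job 4: processing = 20, completes at 49
Sum of completion times = 94
Average completion time = 94/4 = 23.5

23.5


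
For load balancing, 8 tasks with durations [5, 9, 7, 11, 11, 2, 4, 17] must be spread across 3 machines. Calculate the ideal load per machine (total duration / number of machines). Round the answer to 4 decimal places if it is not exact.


Total processing time = 5 + 9 + 7 + 11 + 11 + 2 + 4 + 17 = 66
Number of machines = 3
Ideal balanced load = 66 / 3 = 22.0

22.0


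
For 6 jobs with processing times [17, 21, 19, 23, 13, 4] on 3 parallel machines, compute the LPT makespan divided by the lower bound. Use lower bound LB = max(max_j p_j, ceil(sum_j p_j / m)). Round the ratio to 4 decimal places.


LPT order: [23, 21, 19, 17, 13, 4]
Machine loads after assignment: [27, 34, 36]
LPT makespan = 36
Lower bound = max(max_job, ceil(total/3)) = max(23, 33) = 33
Ratio = 36 / 33 = 1.0909

1.0909


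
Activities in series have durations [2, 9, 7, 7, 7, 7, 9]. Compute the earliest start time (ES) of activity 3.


Activity 3 starts after activities 1 through 2 complete.
Predecessor durations: [2, 9]
ES = 2 + 9 = 11

11


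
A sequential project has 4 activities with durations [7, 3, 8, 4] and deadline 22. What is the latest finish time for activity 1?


LF(activity 1) = deadline - sum of successor durations
Successors: activities 2 through 4 with durations [3, 8, 4]
Sum of successor durations = 15
LF = 22 - 15 = 7

7


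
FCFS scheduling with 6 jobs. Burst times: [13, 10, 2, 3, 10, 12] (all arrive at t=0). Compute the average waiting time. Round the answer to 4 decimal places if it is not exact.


FCFS order (as given): [13, 10, 2, 3, 10, 12]
Waiting times:
  Job 1: wait = 0
  Job 2: wait = 13
  Job 3: wait = 23
  Job 4: wait = 25
  Job 5: wait = 28
  Job 6: wait = 38
Sum of waiting times = 127
Average waiting time = 127/6 = 21.1667

21.1667


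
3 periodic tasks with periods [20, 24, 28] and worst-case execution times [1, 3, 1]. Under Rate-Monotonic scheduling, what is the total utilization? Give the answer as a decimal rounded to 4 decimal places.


Compute individual utilizations (exact fractions):
  Task 1: C/T = 1/20 (approx. 0.05)
  Task 2: C/T = 3/24 = 1/8 (approx. 0.125)
  Task 3: C/T = 1/28 (approx. 0.0357)
Total utilization U = 1/20 + 1/8 + 1/28 = 59/280
Rounded to 4 decimal places: U = 0.2107
RM (Liu & Layland) bound for 3 tasks = 0.779763; compare with U = 59/280 (approx. 0.210714)
U <= bound, so schedulable by RM sufficient condition.

0.2107


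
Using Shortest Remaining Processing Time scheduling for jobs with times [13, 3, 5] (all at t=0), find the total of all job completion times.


Since all jobs arrive at t=0, SRPT equals SPT ordering.
SPT order: [3, 5, 13]
Completion times:
  Job 1: p=3, C=3
  Job 2: p=5, C=8
  Job 3: p=13, C=21
Total completion time = 3 + 8 + 21 = 32

32


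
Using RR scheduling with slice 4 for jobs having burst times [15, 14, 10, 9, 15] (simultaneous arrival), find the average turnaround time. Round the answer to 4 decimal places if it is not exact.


Time quantum = 4
Execution trace:
  J1 runs 4 units, time = 4
  J2 runs 4 units, time = 8
  J3 runs 4 units, time = 12
  J4 runs 4 units, time = 16
  J5 runs 4 units, time = 20
  J1 runs 4 units, time = 24
  J2 runs 4 units, time = 28
  J3 runs 4 units, time = 32
  J4 runs 4 units, time = 36
  J5 runs 4 units, time = 40
  J1 runs 4 units, time = 44
  J2 runs 4 units, time = 48
  J3 runs 2 units, time = 50
  J4 runs 1 units, time = 51
  J5 runs 4 units, time = 55
  J1 runs 3 units, time = 58
  J2 runs 2 units, time = 60
  J5 runs 3 units, time = 63
Finish times: [58, 60, 50, 51, 63]
Average turnaround = 282/5 = 56.4

56.4


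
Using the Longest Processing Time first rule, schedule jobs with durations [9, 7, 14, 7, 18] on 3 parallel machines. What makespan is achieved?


Sort jobs in decreasing order (LPT): [18, 14, 9, 7, 7]
Assign each job to the least loaded machine:
  Machine 1: jobs [18], load = 18
  Machine 2: jobs [14, 7], load = 21
  Machine 3: jobs [9, 7], load = 16
Makespan = max load = 21

21


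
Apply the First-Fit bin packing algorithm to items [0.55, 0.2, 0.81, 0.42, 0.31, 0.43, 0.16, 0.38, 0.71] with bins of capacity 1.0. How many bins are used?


Place items sequentially using First-Fit:
  Item 0.55 -> new Bin 1
  Item 0.2 -> Bin 1 (now 0.75)
  Item 0.81 -> new Bin 2
  Item 0.42 -> new Bin 3
  Item 0.31 -> Bin 3 (now 0.73)
  Item 0.43 -> new Bin 4
  Item 0.16 -> Bin 1 (now 0.91)
  Item 0.38 -> Bin 4 (now 0.81)
  Item 0.71 -> new Bin 5
Total bins used = 5

5


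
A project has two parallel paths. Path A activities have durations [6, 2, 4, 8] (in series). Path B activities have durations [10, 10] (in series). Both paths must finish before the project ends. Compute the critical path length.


Path A total = 6 + 2 + 4 + 8 = 20
Path B total = 10 + 10 = 20
Critical path = longest path = max(20, 20) = 20

20


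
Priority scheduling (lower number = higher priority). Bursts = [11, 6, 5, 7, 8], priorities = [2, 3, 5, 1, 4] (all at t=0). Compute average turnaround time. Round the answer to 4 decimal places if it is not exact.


Sort by priority (ascending = highest first):
Order: [(1, 7), (2, 11), (3, 6), (4, 8), (5, 5)]
Completion times:
  Priority 1, burst=7, C=7
  Priority 2, burst=11, C=18
  Priority 3, burst=6, C=24
  Priority 4, burst=8, C=32
  Priority 5, burst=5, C=37
Average turnaround = 118/5 = 23.6

23.6


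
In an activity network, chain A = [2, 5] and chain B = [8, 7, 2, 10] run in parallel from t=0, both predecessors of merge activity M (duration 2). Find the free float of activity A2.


ES(A2) = sum of predecessors on chain A = 2
EF(A2) = ES + duration = 2 + 5 = 7
Successor of A2 is M. ES(M) = max(sum(A), sum(B)) = max(7, 27) = 27
Free float = ES(successor) - EF(current) = 27 - 7 = 20

20


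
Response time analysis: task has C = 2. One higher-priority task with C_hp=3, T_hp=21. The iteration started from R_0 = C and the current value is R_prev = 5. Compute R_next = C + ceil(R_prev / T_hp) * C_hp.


R_next = C + ceil(R_prev / T_hp) * C_hp
ceil(5 / 21) = ceil(0.2381) = 1
Interference = 1 * 3 = 3
R_next = 2 + 3 = 5
R_next = R_prev, so the iteration has converged (response time = 5).

5


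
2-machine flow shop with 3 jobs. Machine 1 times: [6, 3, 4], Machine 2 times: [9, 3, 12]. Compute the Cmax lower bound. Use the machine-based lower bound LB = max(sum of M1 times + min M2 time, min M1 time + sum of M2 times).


LB1 = sum(M1 times) + min(M2 times) = 13 + 3 = 16
LB2 = min(M1 times) + sum(M2 times) = 3 + 24 = 27
Lower bound = max(LB1, LB2) = max(16, 27) = 27

27


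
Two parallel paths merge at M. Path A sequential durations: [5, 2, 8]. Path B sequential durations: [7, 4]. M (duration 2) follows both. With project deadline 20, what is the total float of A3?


Forward pass: ES(A3) = sum of predecessors on chain A = 7
EF = ES + duration = 7 + 8 = 15
Backward pass: LF(M) = deadline = 20; LS(M) = 20 - 2 = 18
LF(A3) = LS(M) - sum(successors on chain A) = 18 - 0 = 18
LS = LF - duration = 18 - 8 = 10
Total float = LS - ES = 10 - 7 = 3

3


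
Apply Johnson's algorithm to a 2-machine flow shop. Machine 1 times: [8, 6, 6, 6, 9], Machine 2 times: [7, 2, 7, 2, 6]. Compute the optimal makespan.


Apply Johnson's rule:
  Group 1 (a <= b): [(3, 6, 7)]
  Group 2 (a > b): [(1, 8, 7), (5, 9, 6), (2, 6, 2), (4, 6, 2)]
Optimal job order: [3, 1, 5, 2, 4]
Schedule:
  Job 3: M1 done at 6, M2 done at 13
  Job 1: M1 done at 14, M2 done at 21
  Job 5: M1 done at 23, M2 done at 29
  Job 2: M1 done at 29, M2 done at 31
  Job 4: M1 done at 35, M2 done at 37
Makespan = 37

37


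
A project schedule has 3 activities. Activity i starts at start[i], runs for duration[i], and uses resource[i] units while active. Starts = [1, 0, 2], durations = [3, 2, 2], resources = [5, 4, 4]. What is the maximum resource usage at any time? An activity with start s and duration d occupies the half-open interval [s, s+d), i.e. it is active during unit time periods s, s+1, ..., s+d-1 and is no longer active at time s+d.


Each activity i is active on [start_i, start_i + duration_i).
Compute total resource usage per time slot:
  t=0: active resources = [4], total = 4
  t=1: active resources = [5, 4], total = 9
  t=2: active resources = [5, 4], total = 9
  t=3: active resources = [5, 4], total = 9
Peak resource demand = 9

9


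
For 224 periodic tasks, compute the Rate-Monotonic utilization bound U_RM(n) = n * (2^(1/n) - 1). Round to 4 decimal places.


Compute 2^(1/224) = 1.0030991997
Subtract 1: 1.0030991997 - 1 = 0.0030991997
Multiply by n: 224 * 0.0030991997 = 0.6942207328
Round to 4 dp: 0.6942

0.6942


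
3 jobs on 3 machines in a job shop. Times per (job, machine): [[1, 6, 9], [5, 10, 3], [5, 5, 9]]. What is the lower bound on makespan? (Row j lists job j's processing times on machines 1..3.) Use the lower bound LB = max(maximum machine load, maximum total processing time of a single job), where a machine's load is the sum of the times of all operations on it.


Machine loads:
  Machine 1: 1 + 5 + 5 = 11
  Machine 2: 6 + 10 + 5 = 21
  Machine 3: 9 + 3 + 9 = 21
Max machine load = 21
Job totals:
  Job 1: 16
  Job 2: 18
  Job 3: 19
Max job total = 19
Lower bound = max(21, 19) = 21

21


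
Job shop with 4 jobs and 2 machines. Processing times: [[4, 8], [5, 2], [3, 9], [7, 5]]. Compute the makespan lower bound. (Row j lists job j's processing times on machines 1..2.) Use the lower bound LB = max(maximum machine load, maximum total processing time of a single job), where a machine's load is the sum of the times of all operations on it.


Machine loads:
  Machine 1: 4 + 5 + 3 + 7 = 19
  Machine 2: 8 + 2 + 9 + 5 = 24
Max machine load = 24
Job totals:
  Job 1: 12
  Job 2: 7
  Job 3: 12
  Job 4: 12
Max job total = 12
Lower bound = max(24, 12) = 24

24


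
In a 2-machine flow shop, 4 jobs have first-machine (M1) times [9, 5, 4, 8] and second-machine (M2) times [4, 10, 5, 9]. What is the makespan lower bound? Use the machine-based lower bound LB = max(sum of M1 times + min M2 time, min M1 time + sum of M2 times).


LB1 = sum(M1 times) + min(M2 times) = 26 + 4 = 30
LB2 = min(M1 times) + sum(M2 times) = 4 + 28 = 32
Lower bound = max(LB1, LB2) = max(30, 32) = 32

32


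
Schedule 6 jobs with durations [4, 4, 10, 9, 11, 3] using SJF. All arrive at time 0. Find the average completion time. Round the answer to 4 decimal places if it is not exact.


SJF order (ascending): [3, 4, 4, 9, 10, 11]
Completion times:
  Job 1: burst=3, C=3
  Job 2: burst=4, C=7
  Job 3: burst=4, C=11
  Job 4: burst=9, C=20
  Job 5: burst=10, C=30
  Job 6: burst=11, C=41
Average completion = 112/6 = 18.6667

18.6667


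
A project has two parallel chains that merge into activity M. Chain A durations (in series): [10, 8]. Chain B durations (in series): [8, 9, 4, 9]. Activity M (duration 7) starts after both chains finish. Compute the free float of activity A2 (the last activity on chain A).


ES(A2) = sum of predecessors on chain A = 10
EF(A2) = ES + duration = 10 + 8 = 18
Successor of A2 is M. ES(M) = max(sum(A), sum(B)) = max(18, 30) = 30
Free float = ES(successor) - EF(current) = 30 - 18 = 12

12


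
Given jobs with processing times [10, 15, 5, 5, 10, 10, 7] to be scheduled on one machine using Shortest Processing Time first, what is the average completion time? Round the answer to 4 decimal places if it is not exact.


Sort jobs by processing time (SPT order): [5, 5, 7, 10, 10, 10, 15]
Compute completion times sequentially:
  Job 1: processing = 5, completes at 5
  Job 2: processing = 5, completes at 10
  Job 3: processing = 7, completes at 17
  Job 4: processing = 10, completes at 27
  Job 5: processing = 10, completes at 37
  Job 6: processing = 10, completes at 47
  Job 7: processing = 15, completes at 62
Sum of completion times = 205
Average completion time = 205/7 = 29.2857

29.2857


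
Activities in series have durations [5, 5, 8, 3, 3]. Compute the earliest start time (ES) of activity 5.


Activity 5 starts after activities 1 through 4 complete.
Predecessor durations: [5, 5, 8, 3]
ES = 5 + 5 + 8 + 3 = 21

21


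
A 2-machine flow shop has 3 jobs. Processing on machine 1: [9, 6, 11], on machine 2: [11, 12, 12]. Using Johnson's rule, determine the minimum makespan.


Apply Johnson's rule:
  Group 1 (a <= b): [(2, 6, 12), (1, 9, 11), (3, 11, 12)]
  Group 2 (a > b): []
Optimal job order: [2, 1, 3]
Schedule:
  Job 2: M1 done at 6, M2 done at 18
  Job 1: M1 done at 15, M2 done at 29
  Job 3: M1 done at 26, M2 done at 41
Makespan = 41

41


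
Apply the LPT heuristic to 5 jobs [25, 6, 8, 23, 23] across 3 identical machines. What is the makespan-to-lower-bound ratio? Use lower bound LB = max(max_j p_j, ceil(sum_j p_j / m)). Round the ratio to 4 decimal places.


LPT order: [25, 23, 23, 8, 6]
Machine loads after assignment: [25, 31, 29]
LPT makespan = 31
Lower bound = max(max_job, ceil(total/3)) = max(25, 29) = 29
Ratio = 31 / 29 = 1.069

1.069


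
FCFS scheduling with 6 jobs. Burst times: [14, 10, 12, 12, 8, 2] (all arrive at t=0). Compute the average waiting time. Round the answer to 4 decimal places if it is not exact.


FCFS order (as given): [14, 10, 12, 12, 8, 2]
Waiting times:
  Job 1: wait = 0
  Job 2: wait = 14
  Job 3: wait = 24
  Job 4: wait = 36
  Job 5: wait = 48
  Job 6: wait = 56
Sum of waiting times = 178
Average waiting time = 178/6 = 29.6667

29.6667


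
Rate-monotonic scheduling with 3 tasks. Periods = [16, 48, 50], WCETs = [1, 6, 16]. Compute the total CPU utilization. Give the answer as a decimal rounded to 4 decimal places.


Compute individual utilizations (exact fractions):
  Task 1: C/T = 1/16 (approx. 0.0625)
  Task 2: C/T = 6/48 = 1/8 (approx. 0.125)
  Task 3: C/T = 16/50 = 8/25 (approx. 0.32)
Total utilization U = 1/16 + 1/8 + 8/25 = 203/400
Rounded to 4 decimal places: U = 0.5075
RM (Liu & Layland) bound for 3 tasks = 0.779763; compare with U = 203/400 (approx. 0.507500)
U <= bound, so schedulable by RM sufficient condition.

0.5075


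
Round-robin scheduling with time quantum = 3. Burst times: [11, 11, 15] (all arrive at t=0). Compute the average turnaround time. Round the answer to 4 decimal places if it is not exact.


Time quantum = 3
Execution trace:
  J1 runs 3 units, time = 3
  J2 runs 3 units, time = 6
  J3 runs 3 units, time = 9
  J1 runs 3 units, time = 12
  J2 runs 3 units, time = 15
  J3 runs 3 units, time = 18
  J1 runs 3 units, time = 21
  J2 runs 3 units, time = 24
  J3 runs 3 units, time = 27
  J1 runs 2 units, time = 29
  J2 runs 2 units, time = 31
  J3 runs 3 units, time = 34
  J3 runs 3 units, time = 37
Finish times: [29, 31, 37]
Average turnaround = 97/3 = 32.3333

32.3333


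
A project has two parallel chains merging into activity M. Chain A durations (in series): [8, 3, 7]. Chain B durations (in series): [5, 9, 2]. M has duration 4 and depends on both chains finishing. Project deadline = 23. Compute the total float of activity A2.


Forward pass: ES(A2) = sum of predecessors on chain A = 8
EF = ES + duration = 8 + 3 = 11
Backward pass: LF(M) = deadline = 23; LS(M) = 23 - 4 = 19
LF(A2) = LS(M) - sum(successors on chain A) = 19 - 7 = 12
LS = LF - duration = 12 - 3 = 9
Total float = LS - ES = 9 - 8 = 1

1


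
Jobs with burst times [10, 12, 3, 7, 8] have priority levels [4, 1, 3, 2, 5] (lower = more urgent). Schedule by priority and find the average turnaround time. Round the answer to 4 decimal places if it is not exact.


Sort by priority (ascending = highest first):
Order: [(1, 12), (2, 7), (3, 3), (4, 10), (5, 8)]
Completion times:
  Priority 1, burst=12, C=12
  Priority 2, burst=7, C=19
  Priority 3, burst=3, C=22
  Priority 4, burst=10, C=32
  Priority 5, burst=8, C=40
Average turnaround = 125/5 = 25.0

25.0


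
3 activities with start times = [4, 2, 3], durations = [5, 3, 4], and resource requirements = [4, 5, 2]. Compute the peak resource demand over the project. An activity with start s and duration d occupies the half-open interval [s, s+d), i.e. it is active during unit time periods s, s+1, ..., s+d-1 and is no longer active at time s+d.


Each activity i is active on [start_i, start_i + duration_i).
Compute total resource usage per time slot:
  t=0: active resources = [], total = 0
  t=1: active resources = [], total = 0
  t=2: active resources = [5], total = 5
  t=3: active resources = [5, 2], total = 7
  t=4: active resources = [4, 5, 2], total = 11
  t=5: active resources = [4, 2], total = 6
  t=6: active resources = [4, 2], total = 6
  t=7: active resources = [4], total = 4
  t=8: active resources = [4], total = 4
Peak resource demand = 11

11


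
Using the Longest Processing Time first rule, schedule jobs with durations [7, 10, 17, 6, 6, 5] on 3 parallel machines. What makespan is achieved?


Sort jobs in decreasing order (LPT): [17, 10, 7, 6, 6, 5]
Assign each job to the least loaded machine:
  Machine 1: jobs [17], load = 17
  Machine 2: jobs [10, 6], load = 16
  Machine 3: jobs [7, 6, 5], load = 18
Makespan = max load = 18

18


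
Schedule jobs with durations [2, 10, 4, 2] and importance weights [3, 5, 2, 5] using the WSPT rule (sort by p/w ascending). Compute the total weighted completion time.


Compute p/w ratios and sort ascending (WSPT): [(2, 5), (2, 3), (10, 5), (4, 2)]
Compute weighted completion times:
  Job (p=2,w=5): C=2, w*C=5*2=10
  Job (p=2,w=3): C=4, w*C=3*4=12
  Job (p=10,w=5): C=14, w*C=5*14=70
  Job (p=4,w=2): C=18, w*C=2*18=36
Total weighted completion time = 128

128


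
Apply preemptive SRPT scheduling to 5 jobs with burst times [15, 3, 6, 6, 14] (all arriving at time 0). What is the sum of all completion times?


Since all jobs arrive at t=0, SRPT equals SPT ordering.
SPT order: [3, 6, 6, 14, 15]
Completion times:
  Job 1: p=3, C=3
  Job 2: p=6, C=9
  Job 3: p=6, C=15
  Job 4: p=14, C=29
  Job 5: p=15, C=44
Total completion time = 3 + 9 + 15 + 29 + 44 = 100

100


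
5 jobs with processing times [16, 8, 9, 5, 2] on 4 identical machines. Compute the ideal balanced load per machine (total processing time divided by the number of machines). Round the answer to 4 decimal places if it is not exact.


Total processing time = 16 + 8 + 9 + 5 + 2 = 40
Number of machines = 4
Ideal balanced load = 40 / 4 = 10.0

10.0


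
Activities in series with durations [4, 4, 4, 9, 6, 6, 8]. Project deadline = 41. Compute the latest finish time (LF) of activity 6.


LF(activity 6) = deadline - sum of successor durations
Successors: activities 7 through 7 with durations [8]
Sum of successor durations = 8
LF = 41 - 8 = 33

33


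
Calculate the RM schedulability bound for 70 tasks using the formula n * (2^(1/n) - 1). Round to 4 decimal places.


Compute 2^(1/70) = 1.0099512906
Subtract 1: 1.0099512906 - 1 = 0.0099512906
Multiply by n: 70 * 0.0099512906 = 0.6965903420
Round to 4 dp: 0.6966

0.6966


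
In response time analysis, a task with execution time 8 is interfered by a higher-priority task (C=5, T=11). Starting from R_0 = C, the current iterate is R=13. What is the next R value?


R_next = C + ceil(R_prev / T_hp) * C_hp
ceil(13 / 11) = ceil(1.1818) = 2
Interference = 2 * 5 = 10
R_next = 8 + 10 = 18

18


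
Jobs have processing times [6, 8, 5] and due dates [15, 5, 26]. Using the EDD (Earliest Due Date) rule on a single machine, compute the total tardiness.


Sort by due date (EDD order): [(8, 5), (6, 15), (5, 26)]
Compute completion times and tardiness:
  Job 1: p=8, d=5, C=8, tardiness=max(0,8-5)=3
  Job 2: p=6, d=15, C=14, tardiness=max(0,14-15)=0
  Job 3: p=5, d=26, C=19, tardiness=max(0,19-26)=0
Total tardiness = 3

3


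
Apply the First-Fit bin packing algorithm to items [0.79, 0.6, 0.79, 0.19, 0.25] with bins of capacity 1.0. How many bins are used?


Place items sequentially using First-Fit:
  Item 0.79 -> new Bin 1
  Item 0.6 -> new Bin 2
  Item 0.79 -> new Bin 3
  Item 0.19 -> Bin 1 (now 0.98)
  Item 0.25 -> Bin 2 (now 0.85)
Total bins used = 3

3


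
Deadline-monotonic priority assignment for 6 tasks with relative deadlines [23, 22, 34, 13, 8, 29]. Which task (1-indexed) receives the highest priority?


Sort tasks by relative deadline (ascending):
  Task 5: deadline = 8
  Task 4: deadline = 13
  Task 2: deadline = 22
  Task 1: deadline = 23
  Task 6: deadline = 29
  Task 3: deadline = 34
Priority order (highest first): [5, 4, 2, 1, 6, 3]
Highest priority task = 5

5


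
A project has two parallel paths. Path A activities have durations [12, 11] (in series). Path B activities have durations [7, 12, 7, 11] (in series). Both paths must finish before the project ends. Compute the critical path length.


Path A total = 12 + 11 = 23
Path B total = 7 + 12 + 7 + 11 = 37
Critical path = longest path = max(23, 37) = 37

37


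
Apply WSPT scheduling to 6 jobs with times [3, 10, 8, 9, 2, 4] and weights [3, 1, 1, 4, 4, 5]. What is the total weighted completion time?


Compute p/w ratios and sort ascending (WSPT): [(2, 4), (4, 5), (3, 3), (9, 4), (8, 1), (10, 1)]
Compute weighted completion times:
  Job (p=2,w=4): C=2, w*C=4*2=8
  Job (p=4,w=5): C=6, w*C=5*6=30
  Job (p=3,w=3): C=9, w*C=3*9=27
  Job (p=9,w=4): C=18, w*C=4*18=72
  Job (p=8,w=1): C=26, w*C=1*26=26
  Job (p=10,w=1): C=36, w*C=1*36=36
Total weighted completion time = 199

199
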